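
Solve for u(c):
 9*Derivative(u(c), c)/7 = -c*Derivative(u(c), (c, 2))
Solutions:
 u(c) = C1 + C2/c^(2/7)


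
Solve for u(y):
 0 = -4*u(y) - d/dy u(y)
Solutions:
 u(y) = C1*exp(-4*y)


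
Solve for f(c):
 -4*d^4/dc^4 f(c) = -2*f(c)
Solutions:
 f(c) = C1*exp(-2^(3/4)*c/2) + C2*exp(2^(3/4)*c/2) + C3*sin(2^(3/4)*c/2) + C4*cos(2^(3/4)*c/2)


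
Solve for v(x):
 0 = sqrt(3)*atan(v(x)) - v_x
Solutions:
 Integral(1/atan(_y), (_y, v(x))) = C1 + sqrt(3)*x


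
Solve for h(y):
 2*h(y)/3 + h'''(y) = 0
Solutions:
 h(y) = C3*exp(-2^(1/3)*3^(2/3)*y/3) + (C1*sin(2^(1/3)*3^(1/6)*y/2) + C2*cos(2^(1/3)*3^(1/6)*y/2))*exp(2^(1/3)*3^(2/3)*y/6)


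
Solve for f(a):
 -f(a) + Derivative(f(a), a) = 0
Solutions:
 f(a) = C1*exp(a)


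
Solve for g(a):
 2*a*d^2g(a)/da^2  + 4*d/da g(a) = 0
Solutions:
 g(a) = C1 + C2/a


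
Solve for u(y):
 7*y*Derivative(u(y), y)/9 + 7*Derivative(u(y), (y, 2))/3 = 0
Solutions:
 u(y) = C1 + C2*erf(sqrt(6)*y/6)


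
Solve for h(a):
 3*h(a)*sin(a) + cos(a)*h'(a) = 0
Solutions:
 h(a) = C1*cos(a)^3


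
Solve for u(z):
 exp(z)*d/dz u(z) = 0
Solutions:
 u(z) = C1


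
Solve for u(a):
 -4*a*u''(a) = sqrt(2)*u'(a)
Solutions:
 u(a) = C1 + C2*a^(1 - sqrt(2)/4)


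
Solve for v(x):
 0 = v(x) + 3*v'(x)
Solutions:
 v(x) = C1*exp(-x/3)


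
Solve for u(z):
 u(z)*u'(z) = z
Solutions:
 u(z) = -sqrt(C1 + z^2)
 u(z) = sqrt(C1 + z^2)


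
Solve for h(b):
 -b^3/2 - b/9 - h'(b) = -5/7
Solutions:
 h(b) = C1 - b^4/8 - b^2/18 + 5*b/7


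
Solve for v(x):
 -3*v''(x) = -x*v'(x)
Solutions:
 v(x) = C1 + C2*erfi(sqrt(6)*x/6)


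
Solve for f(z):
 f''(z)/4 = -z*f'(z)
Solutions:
 f(z) = C1 + C2*erf(sqrt(2)*z)


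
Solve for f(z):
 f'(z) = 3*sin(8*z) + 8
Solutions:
 f(z) = C1 + 8*z - 3*cos(8*z)/8


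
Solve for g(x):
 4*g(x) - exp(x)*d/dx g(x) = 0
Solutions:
 g(x) = C1*exp(-4*exp(-x))


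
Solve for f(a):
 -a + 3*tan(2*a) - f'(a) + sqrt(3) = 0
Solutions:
 f(a) = C1 - a^2/2 + sqrt(3)*a - 3*log(cos(2*a))/2


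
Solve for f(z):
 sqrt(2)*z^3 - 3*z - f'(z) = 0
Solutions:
 f(z) = C1 + sqrt(2)*z^4/4 - 3*z^2/2


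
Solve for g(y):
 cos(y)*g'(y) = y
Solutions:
 g(y) = C1 + Integral(y/cos(y), y)


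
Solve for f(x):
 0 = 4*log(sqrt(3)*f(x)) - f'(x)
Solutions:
 -Integral(1/(2*log(_y) + log(3)), (_y, f(x)))/2 = C1 - x


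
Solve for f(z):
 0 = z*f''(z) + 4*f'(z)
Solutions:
 f(z) = C1 + C2/z^3


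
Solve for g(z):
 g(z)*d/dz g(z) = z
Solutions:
 g(z) = -sqrt(C1 + z^2)
 g(z) = sqrt(C1 + z^2)


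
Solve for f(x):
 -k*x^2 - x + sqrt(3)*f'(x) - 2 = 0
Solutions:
 f(x) = C1 + sqrt(3)*k*x^3/9 + sqrt(3)*x^2/6 + 2*sqrt(3)*x/3


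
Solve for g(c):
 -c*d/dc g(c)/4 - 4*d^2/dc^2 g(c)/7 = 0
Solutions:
 g(c) = C1 + C2*erf(sqrt(14)*c/8)


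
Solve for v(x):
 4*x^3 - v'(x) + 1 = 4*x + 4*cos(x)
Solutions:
 v(x) = C1 + x^4 - 2*x^2 + x - 4*sin(x)


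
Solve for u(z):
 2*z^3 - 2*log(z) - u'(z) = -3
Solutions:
 u(z) = C1 + z^4/2 - 2*z*log(z) + 5*z


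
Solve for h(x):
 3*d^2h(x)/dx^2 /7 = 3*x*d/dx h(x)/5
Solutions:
 h(x) = C1 + C2*erfi(sqrt(70)*x/10)


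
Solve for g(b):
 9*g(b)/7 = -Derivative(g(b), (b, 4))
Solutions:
 g(b) = (C1*sin(sqrt(6)*7^(3/4)*b/14) + C2*cos(sqrt(6)*7^(3/4)*b/14))*exp(-sqrt(6)*7^(3/4)*b/14) + (C3*sin(sqrt(6)*7^(3/4)*b/14) + C4*cos(sqrt(6)*7^(3/4)*b/14))*exp(sqrt(6)*7^(3/4)*b/14)


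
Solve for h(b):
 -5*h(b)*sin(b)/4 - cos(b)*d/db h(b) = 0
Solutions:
 h(b) = C1*cos(b)^(5/4)


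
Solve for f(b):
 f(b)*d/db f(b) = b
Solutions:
 f(b) = -sqrt(C1 + b^2)
 f(b) = sqrt(C1 + b^2)


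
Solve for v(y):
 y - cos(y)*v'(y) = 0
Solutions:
 v(y) = C1 + Integral(y/cos(y), y)


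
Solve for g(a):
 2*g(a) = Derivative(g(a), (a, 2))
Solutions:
 g(a) = C1*exp(-sqrt(2)*a) + C2*exp(sqrt(2)*a)


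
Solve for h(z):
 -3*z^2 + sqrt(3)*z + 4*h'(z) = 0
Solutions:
 h(z) = C1 + z^3/4 - sqrt(3)*z^2/8


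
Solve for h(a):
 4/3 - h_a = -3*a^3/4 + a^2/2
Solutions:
 h(a) = C1 + 3*a^4/16 - a^3/6 + 4*a/3


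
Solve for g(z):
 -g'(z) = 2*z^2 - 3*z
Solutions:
 g(z) = C1 - 2*z^3/3 + 3*z^2/2


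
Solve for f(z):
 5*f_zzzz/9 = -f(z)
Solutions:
 f(z) = (C1*sin(5^(3/4)*sqrt(6)*z/10) + C2*cos(5^(3/4)*sqrt(6)*z/10))*exp(-5^(3/4)*sqrt(6)*z/10) + (C3*sin(5^(3/4)*sqrt(6)*z/10) + C4*cos(5^(3/4)*sqrt(6)*z/10))*exp(5^(3/4)*sqrt(6)*z/10)


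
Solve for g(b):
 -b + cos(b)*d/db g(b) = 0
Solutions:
 g(b) = C1 + Integral(b/cos(b), b)


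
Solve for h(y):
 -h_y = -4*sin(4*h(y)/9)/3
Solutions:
 -4*y/3 + 9*log(cos(4*h(y)/9) - 1)/8 - 9*log(cos(4*h(y)/9) + 1)/8 = C1


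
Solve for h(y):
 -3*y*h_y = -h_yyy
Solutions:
 h(y) = C1 + Integral(C2*airyai(3^(1/3)*y) + C3*airybi(3^(1/3)*y), y)


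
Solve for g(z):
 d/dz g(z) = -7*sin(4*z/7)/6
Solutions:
 g(z) = C1 + 49*cos(4*z/7)/24


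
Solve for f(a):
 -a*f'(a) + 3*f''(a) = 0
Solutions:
 f(a) = C1 + C2*erfi(sqrt(6)*a/6)


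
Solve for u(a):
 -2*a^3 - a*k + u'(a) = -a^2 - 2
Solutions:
 u(a) = C1 + a^4/2 - a^3/3 + a^2*k/2 - 2*a


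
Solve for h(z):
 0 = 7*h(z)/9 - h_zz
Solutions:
 h(z) = C1*exp(-sqrt(7)*z/3) + C2*exp(sqrt(7)*z/3)


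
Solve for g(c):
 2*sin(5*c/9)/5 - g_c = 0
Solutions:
 g(c) = C1 - 18*cos(5*c/9)/25


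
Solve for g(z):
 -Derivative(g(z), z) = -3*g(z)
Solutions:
 g(z) = C1*exp(3*z)


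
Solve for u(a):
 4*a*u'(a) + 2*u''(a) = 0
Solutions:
 u(a) = C1 + C2*erf(a)


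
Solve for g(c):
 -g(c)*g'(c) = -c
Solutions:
 g(c) = -sqrt(C1 + c^2)
 g(c) = sqrt(C1 + c^2)


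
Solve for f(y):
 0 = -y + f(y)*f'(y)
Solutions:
 f(y) = -sqrt(C1 + y^2)
 f(y) = sqrt(C1 + y^2)


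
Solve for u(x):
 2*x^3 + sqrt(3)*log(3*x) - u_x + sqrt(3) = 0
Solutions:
 u(x) = C1 + x^4/2 + sqrt(3)*x*log(x) + sqrt(3)*x*log(3)


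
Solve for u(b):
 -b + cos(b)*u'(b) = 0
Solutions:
 u(b) = C1 + Integral(b/cos(b), b)


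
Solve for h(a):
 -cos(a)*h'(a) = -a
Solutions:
 h(a) = C1 + Integral(a/cos(a), a)


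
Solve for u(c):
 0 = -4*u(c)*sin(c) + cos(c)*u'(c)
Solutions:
 u(c) = C1/cos(c)^4


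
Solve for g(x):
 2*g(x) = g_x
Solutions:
 g(x) = C1*exp(2*x)


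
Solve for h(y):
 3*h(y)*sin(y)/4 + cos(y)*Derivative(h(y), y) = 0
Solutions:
 h(y) = C1*cos(y)^(3/4)


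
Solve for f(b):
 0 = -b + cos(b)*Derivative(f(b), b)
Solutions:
 f(b) = C1 + Integral(b/cos(b), b)


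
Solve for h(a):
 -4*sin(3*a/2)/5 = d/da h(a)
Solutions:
 h(a) = C1 + 8*cos(3*a/2)/15


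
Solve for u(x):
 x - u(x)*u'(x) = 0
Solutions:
 u(x) = -sqrt(C1 + x^2)
 u(x) = sqrt(C1 + x^2)


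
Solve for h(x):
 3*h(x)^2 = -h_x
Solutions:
 h(x) = 1/(C1 + 3*x)


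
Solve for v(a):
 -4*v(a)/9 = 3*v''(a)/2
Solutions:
 v(a) = C1*sin(2*sqrt(6)*a/9) + C2*cos(2*sqrt(6)*a/9)


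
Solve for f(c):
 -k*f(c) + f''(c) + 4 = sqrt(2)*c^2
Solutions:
 f(c) = C1*exp(-c*sqrt(k)) + C2*exp(c*sqrt(k)) - sqrt(2)*c^2/k + 4/k - 2*sqrt(2)/k^2


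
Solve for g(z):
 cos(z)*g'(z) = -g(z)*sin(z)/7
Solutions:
 g(z) = C1*cos(z)^(1/7)


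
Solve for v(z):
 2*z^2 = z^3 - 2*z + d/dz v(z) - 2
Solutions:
 v(z) = C1 - z^4/4 + 2*z^3/3 + z^2 + 2*z


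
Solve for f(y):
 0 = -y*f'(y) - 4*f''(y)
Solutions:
 f(y) = C1 + C2*erf(sqrt(2)*y/4)


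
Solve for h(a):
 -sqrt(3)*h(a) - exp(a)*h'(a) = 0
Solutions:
 h(a) = C1*exp(sqrt(3)*exp(-a))


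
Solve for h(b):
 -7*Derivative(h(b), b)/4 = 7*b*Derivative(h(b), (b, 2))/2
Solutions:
 h(b) = C1 + C2*sqrt(b)


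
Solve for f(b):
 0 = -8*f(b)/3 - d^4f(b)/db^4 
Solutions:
 f(b) = (C1*sin(2^(1/4)*3^(3/4)*b/3) + C2*cos(2^(1/4)*3^(3/4)*b/3))*exp(-2^(1/4)*3^(3/4)*b/3) + (C3*sin(2^(1/4)*3^(3/4)*b/3) + C4*cos(2^(1/4)*3^(3/4)*b/3))*exp(2^(1/4)*3^(3/4)*b/3)


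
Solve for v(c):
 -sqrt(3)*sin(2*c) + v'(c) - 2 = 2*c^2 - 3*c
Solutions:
 v(c) = C1 + 2*c^3/3 - 3*c^2/2 + 2*c - sqrt(3)*cos(2*c)/2


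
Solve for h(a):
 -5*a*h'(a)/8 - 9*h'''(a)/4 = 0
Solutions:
 h(a) = C1 + Integral(C2*airyai(-60^(1/3)*a/6) + C3*airybi(-60^(1/3)*a/6), a)


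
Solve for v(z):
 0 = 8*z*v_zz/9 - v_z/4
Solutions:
 v(z) = C1 + C2*z^(41/32)


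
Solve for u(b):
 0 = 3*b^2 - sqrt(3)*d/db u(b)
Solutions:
 u(b) = C1 + sqrt(3)*b^3/3


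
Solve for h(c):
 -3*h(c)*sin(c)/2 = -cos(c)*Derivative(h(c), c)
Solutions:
 h(c) = C1/cos(c)^(3/2)


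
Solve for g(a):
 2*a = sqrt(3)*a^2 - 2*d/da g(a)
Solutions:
 g(a) = C1 + sqrt(3)*a^3/6 - a^2/2


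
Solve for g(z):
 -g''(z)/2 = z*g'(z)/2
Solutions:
 g(z) = C1 + C2*erf(sqrt(2)*z/2)


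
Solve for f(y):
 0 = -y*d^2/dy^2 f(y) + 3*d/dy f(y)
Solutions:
 f(y) = C1 + C2*y^4


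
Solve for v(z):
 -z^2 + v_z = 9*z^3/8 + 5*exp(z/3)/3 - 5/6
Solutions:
 v(z) = C1 + 9*z^4/32 + z^3/3 - 5*z/6 + 5*exp(z/3)


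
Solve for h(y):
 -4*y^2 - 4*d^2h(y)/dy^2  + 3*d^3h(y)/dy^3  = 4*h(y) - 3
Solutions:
 h(y) = C1*exp(y*(-2^(1/3)*(9*sqrt(921) + 275)^(1/3) - 8*2^(2/3)/(9*sqrt(921) + 275)^(1/3) + 8)/18)*sin(2^(1/3)*sqrt(3)*y*(-(9*sqrt(921) + 275)^(1/3) + 8*2^(1/3)/(9*sqrt(921) + 275)^(1/3))/18) + C2*exp(y*(-2^(1/3)*(9*sqrt(921) + 275)^(1/3) - 8*2^(2/3)/(9*sqrt(921) + 275)^(1/3) + 8)/18)*cos(2^(1/3)*sqrt(3)*y*(-(9*sqrt(921) + 275)^(1/3) + 8*2^(1/3)/(9*sqrt(921) + 275)^(1/3))/18) + C3*exp(y*(8*2^(2/3)/(9*sqrt(921) + 275)^(1/3) + 4 + 2^(1/3)*(9*sqrt(921) + 275)^(1/3))/9) - y^2 + 11/4


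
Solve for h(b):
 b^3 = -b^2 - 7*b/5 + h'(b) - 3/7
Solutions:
 h(b) = C1 + b^4/4 + b^3/3 + 7*b^2/10 + 3*b/7


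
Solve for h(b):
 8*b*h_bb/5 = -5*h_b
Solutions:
 h(b) = C1 + C2/b^(17/8)


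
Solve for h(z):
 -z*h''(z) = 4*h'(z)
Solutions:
 h(z) = C1 + C2/z^3


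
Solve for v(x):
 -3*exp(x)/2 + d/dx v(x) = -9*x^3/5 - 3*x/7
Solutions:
 v(x) = C1 - 9*x^4/20 - 3*x^2/14 + 3*exp(x)/2


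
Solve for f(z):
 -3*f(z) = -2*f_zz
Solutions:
 f(z) = C1*exp(-sqrt(6)*z/2) + C2*exp(sqrt(6)*z/2)


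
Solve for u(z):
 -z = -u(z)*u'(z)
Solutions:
 u(z) = -sqrt(C1 + z^2)
 u(z) = sqrt(C1 + z^2)


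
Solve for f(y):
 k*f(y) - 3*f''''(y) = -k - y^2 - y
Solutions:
 f(y) = C1*exp(-3^(3/4)*k^(1/4)*y/3) + C2*exp(3^(3/4)*k^(1/4)*y/3) + C3*exp(-3^(3/4)*I*k^(1/4)*y/3) + C4*exp(3^(3/4)*I*k^(1/4)*y/3) - 1 - y^2/k - y/k


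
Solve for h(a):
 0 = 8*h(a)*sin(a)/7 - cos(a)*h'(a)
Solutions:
 h(a) = C1/cos(a)^(8/7)


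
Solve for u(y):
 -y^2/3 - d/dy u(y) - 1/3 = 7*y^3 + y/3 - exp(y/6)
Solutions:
 u(y) = C1 - 7*y^4/4 - y^3/9 - y^2/6 - y/3 + 6*exp(y/6)


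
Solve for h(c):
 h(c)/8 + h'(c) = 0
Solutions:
 h(c) = C1*exp(-c/8)


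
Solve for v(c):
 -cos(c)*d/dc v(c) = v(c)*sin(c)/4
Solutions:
 v(c) = C1*cos(c)^(1/4)


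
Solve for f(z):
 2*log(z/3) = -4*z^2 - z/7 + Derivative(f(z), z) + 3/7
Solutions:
 f(z) = C1 + 4*z^3/3 + z^2/14 + 2*z*log(z) - 17*z/7 - 2*z*log(3)


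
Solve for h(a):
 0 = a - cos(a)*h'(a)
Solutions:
 h(a) = C1 + Integral(a/cos(a), a)


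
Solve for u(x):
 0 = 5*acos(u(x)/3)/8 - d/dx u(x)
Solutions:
 Integral(1/acos(_y/3), (_y, u(x))) = C1 + 5*x/8


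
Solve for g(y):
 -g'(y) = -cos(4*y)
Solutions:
 g(y) = C1 + sin(4*y)/4


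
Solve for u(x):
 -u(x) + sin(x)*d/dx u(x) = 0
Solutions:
 u(x) = C1*sqrt(cos(x) - 1)/sqrt(cos(x) + 1)


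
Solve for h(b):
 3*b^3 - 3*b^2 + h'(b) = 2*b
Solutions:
 h(b) = C1 - 3*b^4/4 + b^3 + b^2


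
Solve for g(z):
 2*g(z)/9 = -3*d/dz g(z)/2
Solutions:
 g(z) = C1*exp(-4*z/27)


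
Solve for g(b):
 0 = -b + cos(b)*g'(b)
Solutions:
 g(b) = C1 + Integral(b/cos(b), b)


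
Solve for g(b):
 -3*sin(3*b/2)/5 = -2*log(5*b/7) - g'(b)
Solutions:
 g(b) = C1 - 2*b*log(b) - 2*b*log(5) + 2*b + 2*b*log(7) - 2*cos(3*b/2)/5


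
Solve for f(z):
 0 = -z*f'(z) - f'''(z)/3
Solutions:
 f(z) = C1 + Integral(C2*airyai(-3^(1/3)*z) + C3*airybi(-3^(1/3)*z), z)


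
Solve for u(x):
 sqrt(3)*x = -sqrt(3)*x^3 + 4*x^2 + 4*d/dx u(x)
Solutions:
 u(x) = C1 + sqrt(3)*x^4/16 - x^3/3 + sqrt(3)*x^2/8


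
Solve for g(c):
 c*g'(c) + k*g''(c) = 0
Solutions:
 g(c) = C1 + C2*sqrt(k)*erf(sqrt(2)*c*sqrt(1/k)/2)


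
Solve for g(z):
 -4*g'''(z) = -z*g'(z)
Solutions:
 g(z) = C1 + Integral(C2*airyai(2^(1/3)*z/2) + C3*airybi(2^(1/3)*z/2), z)


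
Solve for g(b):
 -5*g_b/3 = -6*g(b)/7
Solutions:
 g(b) = C1*exp(18*b/35)


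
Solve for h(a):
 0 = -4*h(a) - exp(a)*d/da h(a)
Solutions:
 h(a) = C1*exp(4*exp(-a))


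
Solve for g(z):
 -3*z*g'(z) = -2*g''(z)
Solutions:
 g(z) = C1 + C2*erfi(sqrt(3)*z/2)


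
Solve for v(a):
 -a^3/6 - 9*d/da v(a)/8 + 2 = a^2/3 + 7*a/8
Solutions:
 v(a) = C1 - a^4/27 - 8*a^3/81 - 7*a^2/18 + 16*a/9


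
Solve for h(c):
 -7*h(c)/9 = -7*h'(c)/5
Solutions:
 h(c) = C1*exp(5*c/9)


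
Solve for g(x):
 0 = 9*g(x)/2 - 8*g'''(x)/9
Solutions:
 g(x) = C3*exp(3*2^(2/3)*3^(1/3)*x/4) + (C1*sin(3*2^(2/3)*3^(5/6)*x/8) + C2*cos(3*2^(2/3)*3^(5/6)*x/8))*exp(-3*2^(2/3)*3^(1/3)*x/8)


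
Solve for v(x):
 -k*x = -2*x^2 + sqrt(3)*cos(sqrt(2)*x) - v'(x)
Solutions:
 v(x) = C1 + k*x^2/2 - 2*x^3/3 + sqrt(6)*sin(sqrt(2)*x)/2


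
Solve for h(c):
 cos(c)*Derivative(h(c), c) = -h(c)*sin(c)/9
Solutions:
 h(c) = C1*cos(c)^(1/9)


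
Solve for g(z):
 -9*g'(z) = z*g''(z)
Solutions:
 g(z) = C1 + C2/z^8


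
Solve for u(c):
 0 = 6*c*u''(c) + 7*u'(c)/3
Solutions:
 u(c) = C1 + C2*c^(11/18)


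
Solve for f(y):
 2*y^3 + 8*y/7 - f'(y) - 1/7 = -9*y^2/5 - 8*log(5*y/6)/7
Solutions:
 f(y) = C1 + y^4/2 + 3*y^3/5 + 4*y^2/7 + 8*y*log(y)/7 - 8*y*log(6)/7 - 9*y/7 + 8*y*log(5)/7


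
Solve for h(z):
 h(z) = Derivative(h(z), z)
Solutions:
 h(z) = C1*exp(z)


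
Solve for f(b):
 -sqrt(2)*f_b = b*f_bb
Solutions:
 f(b) = C1 + C2*b^(1 - sqrt(2))


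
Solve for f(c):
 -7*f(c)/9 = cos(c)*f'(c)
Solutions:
 f(c) = C1*(sin(c) - 1)^(7/18)/(sin(c) + 1)^(7/18)


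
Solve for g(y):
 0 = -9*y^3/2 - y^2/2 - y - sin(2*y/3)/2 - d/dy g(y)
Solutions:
 g(y) = C1 - 9*y^4/8 - y^3/6 - y^2/2 + 3*cos(2*y/3)/4


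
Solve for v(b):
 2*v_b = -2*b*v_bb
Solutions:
 v(b) = C1 + C2*log(b)


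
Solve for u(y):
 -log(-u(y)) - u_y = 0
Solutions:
 -li(-u(y)) = C1 - y


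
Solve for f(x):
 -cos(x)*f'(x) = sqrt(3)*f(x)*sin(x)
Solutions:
 f(x) = C1*cos(x)^(sqrt(3))


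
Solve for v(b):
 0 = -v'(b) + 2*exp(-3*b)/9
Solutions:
 v(b) = C1 - 2*exp(-3*b)/27


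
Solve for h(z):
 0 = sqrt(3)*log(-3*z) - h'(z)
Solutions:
 h(z) = C1 + sqrt(3)*z*log(-z) + sqrt(3)*z*(-1 + log(3))


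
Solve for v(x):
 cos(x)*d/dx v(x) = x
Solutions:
 v(x) = C1 + Integral(x/cos(x), x)


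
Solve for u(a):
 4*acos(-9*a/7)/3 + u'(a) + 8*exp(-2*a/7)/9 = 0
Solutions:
 u(a) = C1 - 4*a*acos(-9*a/7)/3 - 4*sqrt(49 - 81*a^2)/27 + 28*exp(-2*a/7)/9


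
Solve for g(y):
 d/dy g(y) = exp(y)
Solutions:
 g(y) = C1 + exp(y)


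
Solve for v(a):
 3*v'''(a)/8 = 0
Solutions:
 v(a) = C1 + C2*a + C3*a^2


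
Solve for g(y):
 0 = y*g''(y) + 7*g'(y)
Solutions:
 g(y) = C1 + C2/y^6


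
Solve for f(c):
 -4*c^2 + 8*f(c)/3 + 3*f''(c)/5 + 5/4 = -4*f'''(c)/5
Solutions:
 f(c) = C1*exp(c*(-6 + 3*3^(1/3)/(8*sqrt(1630) + 323)^(1/3) + 3^(2/3)*(8*sqrt(1630) + 323)^(1/3))/24)*sin(3^(1/6)*c*(-(8*sqrt(1630) + 323)^(1/3) + 3^(2/3)/(8*sqrt(1630) + 323)^(1/3))/8) + C2*exp(c*(-6 + 3*3^(1/3)/(8*sqrt(1630) + 323)^(1/3) + 3^(2/3)*(8*sqrt(1630) + 323)^(1/3))/24)*cos(3^(1/6)*c*(-(8*sqrt(1630) + 323)^(1/3) + 3^(2/3)/(8*sqrt(1630) + 323)^(1/3))/8) + C3*exp(-c*(3*3^(1/3)/(8*sqrt(1630) + 323)^(1/3) + 3 + 3^(2/3)*(8*sqrt(1630) + 323)^(1/3))/12) + 3*c^2/2 - 183/160


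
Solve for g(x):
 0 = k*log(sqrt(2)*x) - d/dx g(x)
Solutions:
 g(x) = C1 + k*x*log(x) - k*x + k*x*log(2)/2


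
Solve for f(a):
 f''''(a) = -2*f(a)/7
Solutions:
 f(a) = (C1*sin(14^(3/4)*a/14) + C2*cos(14^(3/4)*a/14))*exp(-14^(3/4)*a/14) + (C3*sin(14^(3/4)*a/14) + C4*cos(14^(3/4)*a/14))*exp(14^(3/4)*a/14)


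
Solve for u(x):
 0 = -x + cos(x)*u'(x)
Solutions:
 u(x) = C1 + Integral(x/cos(x), x)


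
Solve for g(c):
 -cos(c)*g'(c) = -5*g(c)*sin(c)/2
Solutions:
 g(c) = C1/cos(c)^(5/2)


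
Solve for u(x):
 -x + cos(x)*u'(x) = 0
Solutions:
 u(x) = C1 + Integral(x/cos(x), x)


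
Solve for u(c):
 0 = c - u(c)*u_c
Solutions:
 u(c) = -sqrt(C1 + c^2)
 u(c) = sqrt(C1 + c^2)


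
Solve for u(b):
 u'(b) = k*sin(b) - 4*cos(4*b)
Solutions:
 u(b) = C1 - k*cos(b) - sin(4*b)


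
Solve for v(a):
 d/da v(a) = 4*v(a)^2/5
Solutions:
 v(a) = -5/(C1 + 4*a)


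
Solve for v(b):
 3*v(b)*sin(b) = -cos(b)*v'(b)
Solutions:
 v(b) = C1*cos(b)^3


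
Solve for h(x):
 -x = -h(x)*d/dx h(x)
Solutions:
 h(x) = -sqrt(C1 + x^2)
 h(x) = sqrt(C1 + x^2)


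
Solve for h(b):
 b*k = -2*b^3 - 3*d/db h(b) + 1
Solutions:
 h(b) = C1 - b^4/6 - b^2*k/6 + b/3


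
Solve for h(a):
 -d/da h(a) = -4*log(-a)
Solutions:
 h(a) = C1 + 4*a*log(-a) - 4*a


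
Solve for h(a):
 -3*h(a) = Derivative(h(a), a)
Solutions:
 h(a) = C1*exp(-3*a)


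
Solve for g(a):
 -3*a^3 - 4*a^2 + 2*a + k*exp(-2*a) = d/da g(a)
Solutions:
 g(a) = C1 - 3*a^4/4 - 4*a^3/3 + a^2 - k*exp(-2*a)/2


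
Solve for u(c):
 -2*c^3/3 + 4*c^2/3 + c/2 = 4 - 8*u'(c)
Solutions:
 u(c) = C1 + c^4/48 - c^3/18 - c^2/32 + c/2


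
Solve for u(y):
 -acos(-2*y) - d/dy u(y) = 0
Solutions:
 u(y) = C1 - y*acos(-2*y) - sqrt(1 - 4*y^2)/2


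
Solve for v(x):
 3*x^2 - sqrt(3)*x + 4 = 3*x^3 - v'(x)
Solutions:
 v(x) = C1 + 3*x^4/4 - x^3 + sqrt(3)*x^2/2 - 4*x


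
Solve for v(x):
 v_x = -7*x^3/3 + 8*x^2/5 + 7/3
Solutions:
 v(x) = C1 - 7*x^4/12 + 8*x^3/15 + 7*x/3


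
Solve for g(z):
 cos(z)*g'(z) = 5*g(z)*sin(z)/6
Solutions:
 g(z) = C1/cos(z)^(5/6)


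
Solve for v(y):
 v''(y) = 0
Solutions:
 v(y) = C1 + C2*y


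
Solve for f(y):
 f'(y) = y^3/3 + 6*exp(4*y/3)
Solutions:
 f(y) = C1 + y^4/12 + 9*exp(4*y/3)/2


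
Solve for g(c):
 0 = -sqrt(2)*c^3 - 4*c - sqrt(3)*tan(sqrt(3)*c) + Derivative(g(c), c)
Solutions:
 g(c) = C1 + sqrt(2)*c^4/4 + 2*c^2 - log(cos(sqrt(3)*c))


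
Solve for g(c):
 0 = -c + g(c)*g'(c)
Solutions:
 g(c) = -sqrt(C1 + c^2)
 g(c) = sqrt(C1 + c^2)


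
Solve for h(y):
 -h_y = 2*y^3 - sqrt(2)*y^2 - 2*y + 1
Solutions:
 h(y) = C1 - y^4/2 + sqrt(2)*y^3/3 + y^2 - y


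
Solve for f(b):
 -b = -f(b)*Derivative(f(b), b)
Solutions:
 f(b) = -sqrt(C1 + b^2)
 f(b) = sqrt(C1 + b^2)


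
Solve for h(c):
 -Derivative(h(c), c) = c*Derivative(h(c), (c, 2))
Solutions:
 h(c) = C1 + C2*log(c)


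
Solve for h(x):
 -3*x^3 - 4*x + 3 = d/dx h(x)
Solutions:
 h(x) = C1 - 3*x^4/4 - 2*x^2 + 3*x


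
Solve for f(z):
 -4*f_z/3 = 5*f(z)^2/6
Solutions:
 f(z) = 8/(C1 + 5*z)


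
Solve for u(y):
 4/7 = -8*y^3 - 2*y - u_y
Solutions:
 u(y) = C1 - 2*y^4 - y^2 - 4*y/7


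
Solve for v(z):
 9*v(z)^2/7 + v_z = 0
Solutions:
 v(z) = 7/(C1 + 9*z)


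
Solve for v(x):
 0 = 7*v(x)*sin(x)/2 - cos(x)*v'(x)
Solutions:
 v(x) = C1/cos(x)^(7/2)


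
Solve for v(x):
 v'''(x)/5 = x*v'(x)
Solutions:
 v(x) = C1 + Integral(C2*airyai(5^(1/3)*x) + C3*airybi(5^(1/3)*x), x)


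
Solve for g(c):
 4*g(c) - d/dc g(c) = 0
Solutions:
 g(c) = C1*exp(4*c)


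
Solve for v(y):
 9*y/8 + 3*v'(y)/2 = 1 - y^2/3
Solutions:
 v(y) = C1 - 2*y^3/27 - 3*y^2/8 + 2*y/3


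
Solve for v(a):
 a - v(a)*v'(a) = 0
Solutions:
 v(a) = -sqrt(C1 + a^2)
 v(a) = sqrt(C1 + a^2)


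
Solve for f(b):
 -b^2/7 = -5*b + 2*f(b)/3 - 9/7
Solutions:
 f(b) = -3*b^2/14 + 15*b/2 + 27/14


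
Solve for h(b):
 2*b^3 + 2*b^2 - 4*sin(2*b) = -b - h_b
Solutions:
 h(b) = C1 - b^4/2 - 2*b^3/3 - b^2/2 - 2*cos(2*b)


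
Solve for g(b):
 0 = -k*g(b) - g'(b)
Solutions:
 g(b) = C1*exp(-b*k)


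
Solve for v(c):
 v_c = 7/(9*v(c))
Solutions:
 v(c) = -sqrt(C1 + 14*c)/3
 v(c) = sqrt(C1 + 14*c)/3


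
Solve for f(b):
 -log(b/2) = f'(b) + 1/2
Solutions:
 f(b) = C1 - b*log(b) + b/2 + b*log(2)


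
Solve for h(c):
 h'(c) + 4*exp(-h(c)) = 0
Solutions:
 h(c) = log(C1 - 4*c)


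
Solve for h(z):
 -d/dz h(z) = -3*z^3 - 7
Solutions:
 h(z) = C1 + 3*z^4/4 + 7*z


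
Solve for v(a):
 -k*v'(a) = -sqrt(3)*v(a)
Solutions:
 v(a) = C1*exp(sqrt(3)*a/k)


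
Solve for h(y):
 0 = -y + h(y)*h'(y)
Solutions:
 h(y) = -sqrt(C1 + y^2)
 h(y) = sqrt(C1 + y^2)


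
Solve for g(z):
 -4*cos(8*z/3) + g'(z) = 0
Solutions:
 g(z) = C1 + 3*sin(8*z/3)/2


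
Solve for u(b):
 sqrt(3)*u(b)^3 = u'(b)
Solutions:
 u(b) = -sqrt(2)*sqrt(-1/(C1 + sqrt(3)*b))/2
 u(b) = sqrt(2)*sqrt(-1/(C1 + sqrt(3)*b))/2


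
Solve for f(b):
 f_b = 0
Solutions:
 f(b) = C1


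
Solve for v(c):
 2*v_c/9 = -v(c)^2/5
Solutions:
 v(c) = 10/(C1 + 9*c)


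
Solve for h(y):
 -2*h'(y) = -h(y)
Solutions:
 h(y) = C1*exp(y/2)


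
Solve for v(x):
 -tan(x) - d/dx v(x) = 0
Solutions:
 v(x) = C1 + log(cos(x))


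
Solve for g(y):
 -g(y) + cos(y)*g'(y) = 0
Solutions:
 g(y) = C1*sqrt(sin(y) + 1)/sqrt(sin(y) - 1)


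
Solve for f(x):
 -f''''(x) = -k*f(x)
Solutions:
 f(x) = C1*exp(-k^(1/4)*x) + C2*exp(k^(1/4)*x) + C3*exp(-I*k^(1/4)*x) + C4*exp(I*k^(1/4)*x)


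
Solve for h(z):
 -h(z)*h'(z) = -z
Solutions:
 h(z) = -sqrt(C1 + z^2)
 h(z) = sqrt(C1 + z^2)


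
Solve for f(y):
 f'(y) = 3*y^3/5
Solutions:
 f(y) = C1 + 3*y^4/20


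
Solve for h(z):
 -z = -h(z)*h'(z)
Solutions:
 h(z) = -sqrt(C1 + z^2)
 h(z) = sqrt(C1 + z^2)


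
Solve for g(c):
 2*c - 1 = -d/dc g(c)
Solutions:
 g(c) = C1 - c^2 + c


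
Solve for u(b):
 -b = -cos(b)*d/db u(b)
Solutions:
 u(b) = C1 + Integral(b/cos(b), b)


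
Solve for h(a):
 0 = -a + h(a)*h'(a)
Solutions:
 h(a) = -sqrt(C1 + a^2)
 h(a) = sqrt(C1 + a^2)


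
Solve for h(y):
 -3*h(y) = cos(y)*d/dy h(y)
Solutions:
 h(y) = C1*(sin(y) - 1)^(3/2)/(sin(y) + 1)^(3/2)


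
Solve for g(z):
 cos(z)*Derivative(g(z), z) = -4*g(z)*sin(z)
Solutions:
 g(z) = C1*cos(z)^4


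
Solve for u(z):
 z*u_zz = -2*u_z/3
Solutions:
 u(z) = C1 + C2*z^(1/3)


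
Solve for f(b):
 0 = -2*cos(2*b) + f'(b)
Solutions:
 f(b) = C1 + sin(2*b)


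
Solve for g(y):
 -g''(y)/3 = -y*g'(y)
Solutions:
 g(y) = C1 + C2*erfi(sqrt(6)*y/2)


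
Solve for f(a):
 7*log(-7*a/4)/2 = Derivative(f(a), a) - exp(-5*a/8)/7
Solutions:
 f(a) = C1 + 7*a*log(-a)/2 + a*(-7*log(2) - 7/2 + 7*log(7)/2) - 8*exp(-5*a/8)/35


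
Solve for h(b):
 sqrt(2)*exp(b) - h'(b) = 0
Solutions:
 h(b) = C1 + sqrt(2)*exp(b)


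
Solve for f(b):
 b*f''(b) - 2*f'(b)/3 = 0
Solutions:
 f(b) = C1 + C2*b^(5/3)


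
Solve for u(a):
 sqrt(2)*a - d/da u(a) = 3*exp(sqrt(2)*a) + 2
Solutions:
 u(a) = C1 + sqrt(2)*a^2/2 - 2*a - 3*sqrt(2)*exp(sqrt(2)*a)/2


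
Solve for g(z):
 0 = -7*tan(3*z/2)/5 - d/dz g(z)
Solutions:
 g(z) = C1 + 14*log(cos(3*z/2))/15


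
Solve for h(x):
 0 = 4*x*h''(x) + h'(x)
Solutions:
 h(x) = C1 + C2*x^(3/4)


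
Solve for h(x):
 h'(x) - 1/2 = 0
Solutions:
 h(x) = C1 + x/2


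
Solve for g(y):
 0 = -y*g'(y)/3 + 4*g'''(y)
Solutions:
 g(y) = C1 + Integral(C2*airyai(18^(1/3)*y/6) + C3*airybi(18^(1/3)*y/6), y)


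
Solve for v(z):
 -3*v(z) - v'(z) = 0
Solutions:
 v(z) = C1*exp(-3*z)


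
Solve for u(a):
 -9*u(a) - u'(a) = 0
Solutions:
 u(a) = C1*exp(-9*a)


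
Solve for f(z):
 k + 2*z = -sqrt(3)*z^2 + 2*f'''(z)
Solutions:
 f(z) = C1 + C2*z + C3*z^2 + k*z^3/12 + sqrt(3)*z^5/120 + z^4/24


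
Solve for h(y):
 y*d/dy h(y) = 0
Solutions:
 h(y) = C1


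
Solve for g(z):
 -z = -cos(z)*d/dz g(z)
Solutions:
 g(z) = C1 + Integral(z/cos(z), z)


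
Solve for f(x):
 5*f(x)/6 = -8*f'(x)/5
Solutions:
 f(x) = C1*exp(-25*x/48)


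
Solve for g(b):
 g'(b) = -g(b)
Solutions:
 g(b) = C1*exp(-b)


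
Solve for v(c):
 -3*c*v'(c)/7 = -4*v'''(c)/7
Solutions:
 v(c) = C1 + Integral(C2*airyai(6^(1/3)*c/2) + C3*airybi(6^(1/3)*c/2), c)


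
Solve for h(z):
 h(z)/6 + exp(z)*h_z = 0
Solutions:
 h(z) = C1*exp(exp(-z)/6)


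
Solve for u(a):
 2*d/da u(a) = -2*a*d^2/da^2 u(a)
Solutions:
 u(a) = C1 + C2*log(a)


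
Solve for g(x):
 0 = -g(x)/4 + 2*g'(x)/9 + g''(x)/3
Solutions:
 g(x) = C1*exp(x*(-2 + sqrt(31))/6) + C2*exp(-x*(2 + sqrt(31))/6)


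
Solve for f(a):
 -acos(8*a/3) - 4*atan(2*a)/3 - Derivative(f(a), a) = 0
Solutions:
 f(a) = C1 - a*acos(8*a/3) - 4*a*atan(2*a)/3 + sqrt(9 - 64*a^2)/8 + log(4*a^2 + 1)/3


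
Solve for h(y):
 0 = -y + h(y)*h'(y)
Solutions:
 h(y) = -sqrt(C1 + y^2)
 h(y) = sqrt(C1 + y^2)


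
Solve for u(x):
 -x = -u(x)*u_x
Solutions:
 u(x) = -sqrt(C1 + x^2)
 u(x) = sqrt(C1 + x^2)


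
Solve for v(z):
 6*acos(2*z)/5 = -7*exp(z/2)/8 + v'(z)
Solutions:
 v(z) = C1 + 6*z*acos(2*z)/5 - 3*sqrt(1 - 4*z^2)/5 + 7*exp(z/2)/4


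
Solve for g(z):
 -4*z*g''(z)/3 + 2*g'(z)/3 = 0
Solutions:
 g(z) = C1 + C2*z^(3/2)


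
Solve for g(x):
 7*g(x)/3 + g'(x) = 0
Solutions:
 g(x) = C1*exp(-7*x/3)


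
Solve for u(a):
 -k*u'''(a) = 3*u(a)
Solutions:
 u(a) = C1*exp(3^(1/3)*a*(-1/k)^(1/3)) + C2*exp(a*(-1/k)^(1/3)*(-3^(1/3) + 3^(5/6)*I)/2) + C3*exp(-a*(-1/k)^(1/3)*(3^(1/3) + 3^(5/6)*I)/2)


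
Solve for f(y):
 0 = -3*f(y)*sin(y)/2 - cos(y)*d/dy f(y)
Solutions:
 f(y) = C1*cos(y)^(3/2)


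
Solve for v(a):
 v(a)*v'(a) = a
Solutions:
 v(a) = -sqrt(C1 + a^2)
 v(a) = sqrt(C1 + a^2)


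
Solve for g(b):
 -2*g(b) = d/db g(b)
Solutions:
 g(b) = C1*exp(-2*b)


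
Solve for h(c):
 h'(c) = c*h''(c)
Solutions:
 h(c) = C1 + C2*c^2


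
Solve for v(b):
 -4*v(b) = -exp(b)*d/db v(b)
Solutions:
 v(b) = C1*exp(-4*exp(-b))


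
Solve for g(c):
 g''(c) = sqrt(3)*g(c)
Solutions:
 g(c) = C1*exp(-3^(1/4)*c) + C2*exp(3^(1/4)*c)


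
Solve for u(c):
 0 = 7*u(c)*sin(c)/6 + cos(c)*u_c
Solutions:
 u(c) = C1*cos(c)^(7/6)


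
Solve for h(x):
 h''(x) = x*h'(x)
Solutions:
 h(x) = C1 + C2*erfi(sqrt(2)*x/2)


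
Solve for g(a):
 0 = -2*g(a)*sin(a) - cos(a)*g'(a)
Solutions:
 g(a) = C1*cos(a)^2


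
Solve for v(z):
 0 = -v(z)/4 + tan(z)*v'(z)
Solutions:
 v(z) = C1*sin(z)^(1/4)


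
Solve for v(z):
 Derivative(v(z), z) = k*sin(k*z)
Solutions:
 v(z) = C1 - cos(k*z)


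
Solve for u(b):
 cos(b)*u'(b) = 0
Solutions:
 u(b) = C1


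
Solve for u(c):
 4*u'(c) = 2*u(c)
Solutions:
 u(c) = C1*exp(c/2)


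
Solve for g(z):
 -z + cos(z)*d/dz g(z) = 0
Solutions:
 g(z) = C1 + Integral(z/cos(z), z)


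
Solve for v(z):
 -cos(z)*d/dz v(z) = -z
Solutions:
 v(z) = C1 + Integral(z/cos(z), z)


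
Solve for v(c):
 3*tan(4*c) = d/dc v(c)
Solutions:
 v(c) = C1 - 3*log(cos(4*c))/4


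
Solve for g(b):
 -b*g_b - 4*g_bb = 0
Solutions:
 g(b) = C1 + C2*erf(sqrt(2)*b/4)


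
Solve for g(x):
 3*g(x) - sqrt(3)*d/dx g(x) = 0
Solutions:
 g(x) = C1*exp(sqrt(3)*x)


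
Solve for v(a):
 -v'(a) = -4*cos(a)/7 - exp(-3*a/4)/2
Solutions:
 v(a) = C1 + 4*sin(a)/7 - 2*exp(-3*a/4)/3


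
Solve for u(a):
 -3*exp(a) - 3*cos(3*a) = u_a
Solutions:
 u(a) = C1 - 3*exp(a) - sin(3*a)


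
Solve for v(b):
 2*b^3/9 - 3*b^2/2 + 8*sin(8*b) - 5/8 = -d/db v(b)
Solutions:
 v(b) = C1 - b^4/18 + b^3/2 + 5*b/8 + cos(8*b)


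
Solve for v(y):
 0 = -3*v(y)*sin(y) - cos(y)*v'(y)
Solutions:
 v(y) = C1*cos(y)^3


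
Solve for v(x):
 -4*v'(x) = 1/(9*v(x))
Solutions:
 v(x) = -sqrt(C1 - 2*x)/6
 v(x) = sqrt(C1 - 2*x)/6


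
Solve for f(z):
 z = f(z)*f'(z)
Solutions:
 f(z) = -sqrt(C1 + z^2)
 f(z) = sqrt(C1 + z^2)


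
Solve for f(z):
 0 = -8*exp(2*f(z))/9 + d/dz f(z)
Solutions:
 f(z) = log(-sqrt(-1/(C1 + 8*z))) - log(2)/2 + log(3)
 f(z) = log(-1/(C1 + 8*z))/2 - log(2)/2 + log(3)


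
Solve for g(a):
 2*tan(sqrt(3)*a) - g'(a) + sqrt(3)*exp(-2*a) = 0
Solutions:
 g(a) = C1 + sqrt(3)*log(tan(sqrt(3)*a)^2 + 1)/3 - sqrt(3)*exp(-2*a)/2


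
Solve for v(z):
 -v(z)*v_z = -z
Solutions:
 v(z) = -sqrt(C1 + z^2)
 v(z) = sqrt(C1 + z^2)


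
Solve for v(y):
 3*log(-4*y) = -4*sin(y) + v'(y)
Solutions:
 v(y) = C1 + 3*y*log(-y) - 3*y + 6*y*log(2) - 4*cos(y)


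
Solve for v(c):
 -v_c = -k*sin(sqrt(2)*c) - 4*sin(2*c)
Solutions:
 v(c) = C1 - sqrt(2)*k*cos(sqrt(2)*c)/2 - 2*cos(2*c)


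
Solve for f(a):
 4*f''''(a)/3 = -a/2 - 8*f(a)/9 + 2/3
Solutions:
 f(a) = -9*a/16 + (C1*sin(6^(3/4)*a/6) + C2*cos(6^(3/4)*a/6))*exp(-6^(3/4)*a/6) + (C3*sin(6^(3/4)*a/6) + C4*cos(6^(3/4)*a/6))*exp(6^(3/4)*a/6) + 3/4


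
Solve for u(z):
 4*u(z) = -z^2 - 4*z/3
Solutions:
 u(z) = z*(-3*z - 4)/12


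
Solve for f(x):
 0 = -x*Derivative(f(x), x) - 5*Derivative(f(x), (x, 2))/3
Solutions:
 f(x) = C1 + C2*erf(sqrt(30)*x/10)


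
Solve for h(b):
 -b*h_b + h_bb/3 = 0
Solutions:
 h(b) = C1 + C2*erfi(sqrt(6)*b/2)


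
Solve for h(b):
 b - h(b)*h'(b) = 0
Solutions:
 h(b) = -sqrt(C1 + b^2)
 h(b) = sqrt(C1 + b^2)


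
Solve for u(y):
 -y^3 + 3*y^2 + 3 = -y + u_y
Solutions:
 u(y) = C1 - y^4/4 + y^3 + y^2/2 + 3*y


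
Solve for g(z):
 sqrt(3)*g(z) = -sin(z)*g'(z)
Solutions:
 g(z) = C1*(cos(z) + 1)^(sqrt(3)/2)/(cos(z) - 1)^(sqrt(3)/2)


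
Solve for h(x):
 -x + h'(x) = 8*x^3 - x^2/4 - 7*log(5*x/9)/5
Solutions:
 h(x) = C1 + 2*x^4 - x^3/12 + x^2/2 - 7*x*log(x)/5 - 7*x*log(5)/5 + 7*x/5 + 14*x*log(3)/5


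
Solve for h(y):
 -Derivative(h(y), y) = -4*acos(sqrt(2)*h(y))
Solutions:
 Integral(1/acos(sqrt(2)*_y), (_y, h(y))) = C1 + 4*y


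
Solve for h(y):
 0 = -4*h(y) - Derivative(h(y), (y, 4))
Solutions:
 h(y) = (C1*sin(y) + C2*cos(y))*exp(-y) + (C3*sin(y) + C4*cos(y))*exp(y)


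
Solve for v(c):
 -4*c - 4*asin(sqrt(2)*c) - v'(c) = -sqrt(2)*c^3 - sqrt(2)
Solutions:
 v(c) = C1 + sqrt(2)*c^4/4 - 2*c^2 - 4*c*asin(sqrt(2)*c) + sqrt(2)*c - 2*sqrt(2)*sqrt(1 - 2*c^2)


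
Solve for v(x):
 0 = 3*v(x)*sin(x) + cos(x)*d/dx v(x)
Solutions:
 v(x) = C1*cos(x)^3


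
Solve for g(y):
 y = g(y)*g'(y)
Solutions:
 g(y) = -sqrt(C1 + y^2)
 g(y) = sqrt(C1 + y^2)


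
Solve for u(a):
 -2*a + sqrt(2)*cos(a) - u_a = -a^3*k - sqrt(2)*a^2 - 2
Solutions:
 u(a) = C1 + a^4*k/4 + sqrt(2)*a^3/3 - a^2 + 2*a + sqrt(2)*sin(a)


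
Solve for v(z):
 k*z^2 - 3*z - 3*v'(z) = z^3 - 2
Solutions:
 v(z) = C1 + k*z^3/9 - z^4/12 - z^2/2 + 2*z/3


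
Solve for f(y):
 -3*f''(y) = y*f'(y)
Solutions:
 f(y) = C1 + C2*erf(sqrt(6)*y/6)


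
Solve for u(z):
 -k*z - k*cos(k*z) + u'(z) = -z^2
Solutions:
 u(z) = C1 + k*z^2/2 - z^3/3 + sin(k*z)


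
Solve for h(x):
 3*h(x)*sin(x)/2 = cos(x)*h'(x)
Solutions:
 h(x) = C1/cos(x)^(3/2)


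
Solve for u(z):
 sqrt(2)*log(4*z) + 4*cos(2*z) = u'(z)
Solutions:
 u(z) = C1 + sqrt(2)*z*(log(z) - 1) + 2*sqrt(2)*z*log(2) + 2*sin(2*z)


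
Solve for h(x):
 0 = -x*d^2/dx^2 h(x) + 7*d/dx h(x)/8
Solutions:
 h(x) = C1 + C2*x^(15/8)


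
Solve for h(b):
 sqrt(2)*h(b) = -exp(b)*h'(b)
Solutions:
 h(b) = C1*exp(sqrt(2)*exp(-b))


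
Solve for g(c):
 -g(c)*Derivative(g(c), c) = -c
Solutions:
 g(c) = -sqrt(C1 + c^2)
 g(c) = sqrt(C1 + c^2)


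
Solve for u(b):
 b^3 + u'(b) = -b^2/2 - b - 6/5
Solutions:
 u(b) = C1 - b^4/4 - b^3/6 - b^2/2 - 6*b/5


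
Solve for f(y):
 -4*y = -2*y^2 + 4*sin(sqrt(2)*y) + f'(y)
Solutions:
 f(y) = C1 + 2*y^3/3 - 2*y^2 + 2*sqrt(2)*cos(sqrt(2)*y)


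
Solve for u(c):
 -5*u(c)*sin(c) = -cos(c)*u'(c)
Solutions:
 u(c) = C1/cos(c)^5


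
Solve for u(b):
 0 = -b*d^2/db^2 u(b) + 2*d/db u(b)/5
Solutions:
 u(b) = C1 + C2*b^(7/5)


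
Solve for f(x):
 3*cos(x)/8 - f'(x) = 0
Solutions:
 f(x) = C1 + 3*sin(x)/8


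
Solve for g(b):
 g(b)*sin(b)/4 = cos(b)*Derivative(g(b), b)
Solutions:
 g(b) = C1/cos(b)^(1/4)


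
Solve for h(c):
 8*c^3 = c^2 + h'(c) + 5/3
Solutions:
 h(c) = C1 + 2*c^4 - c^3/3 - 5*c/3


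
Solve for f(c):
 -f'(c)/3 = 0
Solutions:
 f(c) = C1


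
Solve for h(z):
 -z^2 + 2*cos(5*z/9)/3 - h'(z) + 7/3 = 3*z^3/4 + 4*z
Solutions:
 h(z) = C1 - 3*z^4/16 - z^3/3 - 2*z^2 + 7*z/3 + 6*sin(5*z/9)/5


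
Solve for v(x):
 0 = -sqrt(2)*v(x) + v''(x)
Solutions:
 v(x) = C1*exp(-2^(1/4)*x) + C2*exp(2^(1/4)*x)


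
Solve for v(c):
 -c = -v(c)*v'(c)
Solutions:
 v(c) = -sqrt(C1 + c^2)
 v(c) = sqrt(C1 + c^2)


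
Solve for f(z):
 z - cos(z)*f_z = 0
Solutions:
 f(z) = C1 + Integral(z/cos(z), z)


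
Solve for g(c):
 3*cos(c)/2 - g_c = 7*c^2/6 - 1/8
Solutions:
 g(c) = C1 - 7*c^3/18 + c/8 + 3*sin(c)/2


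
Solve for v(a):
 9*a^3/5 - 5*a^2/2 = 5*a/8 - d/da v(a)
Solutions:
 v(a) = C1 - 9*a^4/20 + 5*a^3/6 + 5*a^2/16


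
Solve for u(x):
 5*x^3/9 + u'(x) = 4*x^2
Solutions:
 u(x) = C1 - 5*x^4/36 + 4*x^3/3


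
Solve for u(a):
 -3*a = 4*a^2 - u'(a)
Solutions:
 u(a) = C1 + 4*a^3/3 + 3*a^2/2


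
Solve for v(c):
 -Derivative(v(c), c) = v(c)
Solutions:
 v(c) = C1*exp(-c)


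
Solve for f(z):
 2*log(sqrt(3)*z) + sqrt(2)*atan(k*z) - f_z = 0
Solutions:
 f(z) = C1 + 2*z*log(z) - 2*z + z*log(3) + sqrt(2)*Piecewise((z*atan(k*z) - log(k^2*z^2 + 1)/(2*k), Ne(k, 0)), (0, True))


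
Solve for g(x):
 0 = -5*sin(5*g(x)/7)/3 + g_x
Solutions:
 -5*x/3 + 7*log(cos(5*g(x)/7) - 1)/10 - 7*log(cos(5*g(x)/7) + 1)/10 = C1


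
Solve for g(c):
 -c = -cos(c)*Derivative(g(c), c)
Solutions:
 g(c) = C1 + Integral(c/cos(c), c)


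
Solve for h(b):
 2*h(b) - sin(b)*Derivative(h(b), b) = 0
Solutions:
 h(b) = C1*(cos(b) - 1)/(cos(b) + 1)


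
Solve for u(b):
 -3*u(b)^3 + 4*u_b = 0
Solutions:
 u(b) = -sqrt(2)*sqrt(-1/(C1 + 3*b))
 u(b) = sqrt(2)*sqrt(-1/(C1 + 3*b))


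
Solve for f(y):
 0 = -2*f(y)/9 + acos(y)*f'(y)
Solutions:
 f(y) = C1*exp(2*Integral(1/acos(y), y)/9)


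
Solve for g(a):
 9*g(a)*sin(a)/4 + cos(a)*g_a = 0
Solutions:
 g(a) = C1*cos(a)^(9/4)


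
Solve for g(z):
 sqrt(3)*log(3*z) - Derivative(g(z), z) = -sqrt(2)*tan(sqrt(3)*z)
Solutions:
 g(z) = C1 + sqrt(3)*z*(log(z) - 1) + sqrt(3)*z*log(3) - sqrt(6)*log(cos(sqrt(3)*z))/3


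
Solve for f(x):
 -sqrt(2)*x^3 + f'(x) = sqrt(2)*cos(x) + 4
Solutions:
 f(x) = C1 + sqrt(2)*x^4/4 + 4*x + sqrt(2)*sin(x)


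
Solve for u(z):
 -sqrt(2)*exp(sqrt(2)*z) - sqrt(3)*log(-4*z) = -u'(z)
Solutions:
 u(z) = C1 + sqrt(3)*z*log(-z) + sqrt(3)*z*(-1 + 2*log(2)) + exp(sqrt(2)*z)


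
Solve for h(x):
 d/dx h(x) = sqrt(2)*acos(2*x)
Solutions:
 h(x) = C1 + sqrt(2)*(x*acos(2*x) - sqrt(1 - 4*x^2)/2)


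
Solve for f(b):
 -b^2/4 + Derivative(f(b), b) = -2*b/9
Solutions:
 f(b) = C1 + b^3/12 - b^2/9


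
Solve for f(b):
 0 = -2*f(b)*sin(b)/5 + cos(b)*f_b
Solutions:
 f(b) = C1/cos(b)^(2/5)


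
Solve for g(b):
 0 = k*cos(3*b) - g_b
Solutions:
 g(b) = C1 + k*sin(3*b)/3


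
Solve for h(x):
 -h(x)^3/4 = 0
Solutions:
 h(x) = 0


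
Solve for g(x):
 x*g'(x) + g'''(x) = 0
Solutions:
 g(x) = C1 + Integral(C2*airyai(-x) + C3*airybi(-x), x)


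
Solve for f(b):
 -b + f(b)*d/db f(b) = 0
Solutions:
 f(b) = -sqrt(C1 + b^2)
 f(b) = sqrt(C1 + b^2)


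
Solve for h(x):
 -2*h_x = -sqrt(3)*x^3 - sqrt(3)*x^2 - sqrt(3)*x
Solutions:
 h(x) = C1 + sqrt(3)*x^4/8 + sqrt(3)*x^3/6 + sqrt(3)*x^2/4


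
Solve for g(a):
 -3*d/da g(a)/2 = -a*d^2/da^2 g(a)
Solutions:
 g(a) = C1 + C2*a^(5/2)


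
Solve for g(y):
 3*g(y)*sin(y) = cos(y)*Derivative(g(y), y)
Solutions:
 g(y) = C1/cos(y)^3


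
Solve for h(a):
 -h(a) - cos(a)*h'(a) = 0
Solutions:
 h(a) = C1*sqrt(sin(a) - 1)/sqrt(sin(a) + 1)


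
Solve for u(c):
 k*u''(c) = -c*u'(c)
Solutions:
 u(c) = C1 + C2*sqrt(k)*erf(sqrt(2)*c*sqrt(1/k)/2)


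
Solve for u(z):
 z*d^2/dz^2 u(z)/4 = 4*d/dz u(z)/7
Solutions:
 u(z) = C1 + C2*z^(23/7)


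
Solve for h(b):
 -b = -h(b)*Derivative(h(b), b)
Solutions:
 h(b) = -sqrt(C1 + b^2)
 h(b) = sqrt(C1 + b^2)


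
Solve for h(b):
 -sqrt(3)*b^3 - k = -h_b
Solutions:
 h(b) = C1 + sqrt(3)*b^4/4 + b*k


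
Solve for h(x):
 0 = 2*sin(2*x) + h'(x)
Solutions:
 h(x) = C1 + cos(2*x)


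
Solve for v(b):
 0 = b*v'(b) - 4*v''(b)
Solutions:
 v(b) = C1 + C2*erfi(sqrt(2)*b/4)


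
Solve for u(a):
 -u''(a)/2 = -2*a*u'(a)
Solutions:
 u(a) = C1 + C2*erfi(sqrt(2)*a)


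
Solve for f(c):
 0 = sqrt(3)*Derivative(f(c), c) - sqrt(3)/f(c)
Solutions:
 f(c) = -sqrt(C1 + 2*c)
 f(c) = sqrt(C1 + 2*c)


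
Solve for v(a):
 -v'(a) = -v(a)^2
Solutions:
 v(a) = -1/(C1 + a)


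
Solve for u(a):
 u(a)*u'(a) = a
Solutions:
 u(a) = -sqrt(C1 + a^2)
 u(a) = sqrt(C1 + a^2)


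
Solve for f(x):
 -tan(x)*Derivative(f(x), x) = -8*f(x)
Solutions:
 f(x) = C1*sin(x)^8


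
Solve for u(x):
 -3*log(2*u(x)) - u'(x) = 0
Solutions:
 Integral(1/(log(_y) + log(2)), (_y, u(x)))/3 = C1 - x


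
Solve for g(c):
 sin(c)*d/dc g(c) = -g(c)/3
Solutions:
 g(c) = C1*(cos(c) + 1)^(1/6)/(cos(c) - 1)^(1/6)


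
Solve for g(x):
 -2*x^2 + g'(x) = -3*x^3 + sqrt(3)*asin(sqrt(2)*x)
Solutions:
 g(x) = C1 - 3*x^4/4 + 2*x^3/3 + sqrt(3)*(x*asin(sqrt(2)*x) + sqrt(2)*sqrt(1 - 2*x^2)/2)


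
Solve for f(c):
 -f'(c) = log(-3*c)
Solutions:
 f(c) = C1 - c*log(-c) + c*(1 - log(3))


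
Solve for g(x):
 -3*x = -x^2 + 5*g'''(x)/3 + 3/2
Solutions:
 g(x) = C1 + C2*x + C3*x^2 + x^5/100 - 3*x^4/40 - 3*x^3/20


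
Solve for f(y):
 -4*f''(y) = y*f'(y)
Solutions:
 f(y) = C1 + C2*erf(sqrt(2)*y/4)


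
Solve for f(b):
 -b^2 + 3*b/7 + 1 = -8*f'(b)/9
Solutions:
 f(b) = C1 + 3*b^3/8 - 27*b^2/112 - 9*b/8


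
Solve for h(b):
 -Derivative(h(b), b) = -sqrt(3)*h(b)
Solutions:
 h(b) = C1*exp(sqrt(3)*b)


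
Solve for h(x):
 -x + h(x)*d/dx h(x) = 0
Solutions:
 h(x) = -sqrt(C1 + x^2)
 h(x) = sqrt(C1 + x^2)


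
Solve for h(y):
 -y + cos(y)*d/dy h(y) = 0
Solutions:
 h(y) = C1 + Integral(y/cos(y), y)


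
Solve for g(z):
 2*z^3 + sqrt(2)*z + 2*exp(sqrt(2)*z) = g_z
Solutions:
 g(z) = C1 + z^4/2 + sqrt(2)*z^2/2 + sqrt(2)*exp(sqrt(2)*z)


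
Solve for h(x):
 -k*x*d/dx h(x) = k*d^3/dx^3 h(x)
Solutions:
 h(x) = C1 + Integral(C2*airyai(-x) + C3*airybi(-x), x)


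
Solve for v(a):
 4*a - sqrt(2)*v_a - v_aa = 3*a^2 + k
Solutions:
 v(a) = C1 + C2*exp(-sqrt(2)*a) - sqrt(2)*a^3/2 + sqrt(2)*a^2 + 3*a^2/2 - sqrt(2)*a*k/2 - 3*sqrt(2)*a/2 - 2*a


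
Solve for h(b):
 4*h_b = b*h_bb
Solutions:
 h(b) = C1 + C2*b^5


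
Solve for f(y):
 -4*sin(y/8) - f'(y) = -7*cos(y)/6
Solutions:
 f(y) = C1 + 7*sin(y)/6 + 32*cos(y/8)


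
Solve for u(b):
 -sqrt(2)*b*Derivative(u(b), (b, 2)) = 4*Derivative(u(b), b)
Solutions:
 u(b) = C1 + C2*b^(1 - 2*sqrt(2))


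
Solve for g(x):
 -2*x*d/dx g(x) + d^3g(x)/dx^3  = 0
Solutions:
 g(x) = C1 + Integral(C2*airyai(2^(1/3)*x) + C3*airybi(2^(1/3)*x), x)


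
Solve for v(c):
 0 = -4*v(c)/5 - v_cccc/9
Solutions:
 v(c) = (C1*sin(sqrt(3)*5^(3/4)*c/5) + C2*cos(sqrt(3)*5^(3/4)*c/5))*exp(-sqrt(3)*5^(3/4)*c/5) + (C3*sin(sqrt(3)*5^(3/4)*c/5) + C4*cos(sqrt(3)*5^(3/4)*c/5))*exp(sqrt(3)*5^(3/4)*c/5)


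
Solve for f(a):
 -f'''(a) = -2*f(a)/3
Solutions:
 f(a) = C3*exp(2^(1/3)*3^(2/3)*a/3) + (C1*sin(2^(1/3)*3^(1/6)*a/2) + C2*cos(2^(1/3)*3^(1/6)*a/2))*exp(-2^(1/3)*3^(2/3)*a/6)


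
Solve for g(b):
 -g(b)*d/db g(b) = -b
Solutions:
 g(b) = -sqrt(C1 + b^2)
 g(b) = sqrt(C1 + b^2)


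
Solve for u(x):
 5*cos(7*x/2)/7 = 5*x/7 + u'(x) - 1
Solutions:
 u(x) = C1 - 5*x^2/14 + x + 10*sin(7*x/2)/49
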